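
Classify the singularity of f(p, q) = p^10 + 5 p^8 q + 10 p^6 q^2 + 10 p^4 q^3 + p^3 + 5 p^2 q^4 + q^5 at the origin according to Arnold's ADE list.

The Hessian of f at 0 has rank 0. Corank 2; j^3 = p^3 is a perfect cube, so E-series; the 5-jet and mu = 8 give E_8.

E_8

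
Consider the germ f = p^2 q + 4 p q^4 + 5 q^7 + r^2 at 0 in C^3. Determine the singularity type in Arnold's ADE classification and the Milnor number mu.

The Hessian of f at 0 has rank 1. Corank 2; j^3 = p^2*q has shape L^2 M (L != M), so D-series; mu = 8 gives D_8.

Type D_8, Milnor number mu = 8.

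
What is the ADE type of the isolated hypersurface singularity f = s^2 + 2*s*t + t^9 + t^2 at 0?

The Hessian of f at 0 is [[2, 2], [2, 2]] with rank 1, so corank 1. A Groebner basis of the Jacobian ideal J(f) in C{s,t} is {t^8, s + t}; counting standard monomials gives mu = 8. Corank 1: A-series; mu = 8 gives A_8.

A_{8}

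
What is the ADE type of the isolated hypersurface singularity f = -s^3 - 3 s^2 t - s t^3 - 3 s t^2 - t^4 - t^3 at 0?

The Hessian of f at 0 is [[0, 0], [0, 0]] with rank 0, so corank 2. A Groebner basis of the Jacobian ideal J(f) in C{s,t} is {s^3 + 3*s^2*t + 6*s^2 + 12*s*t + 6*t^2, -3*s^2 + s*t^2 - 6*s*t - 3*t^2, 3*s^2 + 6*s*t + t^3 + 3*t^2}; counting standard monomials gives mu = 7. Corank 2; j^3 = -(s + t)^3 is a perfect cube, so E-series; the 4-jet and mu = 7 give E_7.

E_{7}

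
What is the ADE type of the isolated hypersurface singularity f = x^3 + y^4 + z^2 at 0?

The Hessian of f at 0 has rank 1. Corank 2; j^3 = x^3 is a perfect cube, so E-series; the 4-jet and mu = 6 give E_6.

E_6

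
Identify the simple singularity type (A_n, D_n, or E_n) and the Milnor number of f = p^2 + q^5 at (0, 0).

Type A_{4}, Milnor number mu = 4.

The Hessian of f at 0 has rank 1. Corank 1: A-series; mu = 4 gives A_4.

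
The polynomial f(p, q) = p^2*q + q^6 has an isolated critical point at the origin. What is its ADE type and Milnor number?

The Hessian of f at 0 has rank 0. Corank 2; j^3 = p^2*q has shape L^2 M (L != M), so D-series; mu = 7 gives D_7.

Type D7, Milnor number mu = 7.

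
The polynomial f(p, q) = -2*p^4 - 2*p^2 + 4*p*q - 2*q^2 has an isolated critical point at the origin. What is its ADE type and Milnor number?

Type A3, Milnor number mu = 3.

The Hessian of f at 0 has rank 1. Corank 1: A-series; mu = 3 gives A_3.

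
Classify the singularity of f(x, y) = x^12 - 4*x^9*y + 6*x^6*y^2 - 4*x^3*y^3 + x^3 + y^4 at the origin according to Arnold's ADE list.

E_6

The Hessian of f at 0 has rank 0. Corank 2; j^3 = x^3 is a perfect cube, so E-series; the 4-jet and mu = 6 give E_6.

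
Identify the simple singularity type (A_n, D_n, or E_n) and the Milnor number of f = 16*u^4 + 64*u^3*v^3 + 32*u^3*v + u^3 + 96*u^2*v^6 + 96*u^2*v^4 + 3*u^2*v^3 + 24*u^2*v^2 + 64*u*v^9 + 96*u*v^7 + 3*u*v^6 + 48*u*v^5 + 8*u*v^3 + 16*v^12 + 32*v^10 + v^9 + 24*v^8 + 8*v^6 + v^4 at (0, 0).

Type E_6, Milnor number mu = 6.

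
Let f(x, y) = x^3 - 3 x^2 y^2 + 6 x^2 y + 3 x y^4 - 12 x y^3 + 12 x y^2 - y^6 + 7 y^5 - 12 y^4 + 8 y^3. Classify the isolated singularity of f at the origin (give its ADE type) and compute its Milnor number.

Type E_{8}, Milnor number mu = 8.

The Hessian of f at 0 is [[0, 0], [0, 0]] with rank 0, so corank 2. A Groebner basis of the Jacobian ideal J(f) in C{x,y} is {y^4, x^3 + 6*x^2*y + 6*x^2 + 24*x*y - 16*y^3 + 24*y^2, -x^2/2 + x*y^2 - 2*x*y + 2*y^3 - 2*y^2}; counting standard monomials gives mu = 8. Corank 2; j^3 = (x + 2*y)^3 is a perfect cube, so E-series; the 5-jet and mu = 8 give E_8.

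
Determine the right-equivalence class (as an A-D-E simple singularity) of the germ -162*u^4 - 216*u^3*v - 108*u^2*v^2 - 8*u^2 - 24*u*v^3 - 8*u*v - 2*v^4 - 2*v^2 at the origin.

A3

The Hessian of f at 0 has rank 1. Corank 1: A-series; mu = 3 gives A_3.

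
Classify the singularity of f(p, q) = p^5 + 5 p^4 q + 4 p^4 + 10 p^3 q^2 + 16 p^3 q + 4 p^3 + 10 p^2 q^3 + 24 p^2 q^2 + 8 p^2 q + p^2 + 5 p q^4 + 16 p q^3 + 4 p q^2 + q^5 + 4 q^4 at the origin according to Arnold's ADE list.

A_{4}

The Hessian of f at 0 has rank 1. Corank 1: A-series; mu = 4 gives A_4.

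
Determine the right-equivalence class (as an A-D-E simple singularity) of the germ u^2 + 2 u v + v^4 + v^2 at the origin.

The Hessian of f at 0 has rank 1. Corank 1: A-series; mu = 3 gives A_3.

A_3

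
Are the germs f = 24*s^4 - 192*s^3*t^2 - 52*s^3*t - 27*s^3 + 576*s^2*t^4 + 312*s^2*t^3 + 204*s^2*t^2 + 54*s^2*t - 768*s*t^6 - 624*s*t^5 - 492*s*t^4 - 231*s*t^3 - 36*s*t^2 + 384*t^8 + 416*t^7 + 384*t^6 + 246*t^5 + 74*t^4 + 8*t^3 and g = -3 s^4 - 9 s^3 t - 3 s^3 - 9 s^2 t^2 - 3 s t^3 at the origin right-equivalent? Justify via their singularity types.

Yes.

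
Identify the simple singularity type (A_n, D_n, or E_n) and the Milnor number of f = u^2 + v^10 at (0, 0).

Type A_{9}, Milnor number mu = 9.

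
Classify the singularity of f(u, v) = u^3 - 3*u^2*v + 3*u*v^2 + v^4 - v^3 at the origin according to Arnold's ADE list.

E_{6}

The Hessian of f at 0 has rank 0. Corank 2; j^3 = (u - v)^3 is a perfect cube, so E-series; the 4-jet and mu = 6 give E_6.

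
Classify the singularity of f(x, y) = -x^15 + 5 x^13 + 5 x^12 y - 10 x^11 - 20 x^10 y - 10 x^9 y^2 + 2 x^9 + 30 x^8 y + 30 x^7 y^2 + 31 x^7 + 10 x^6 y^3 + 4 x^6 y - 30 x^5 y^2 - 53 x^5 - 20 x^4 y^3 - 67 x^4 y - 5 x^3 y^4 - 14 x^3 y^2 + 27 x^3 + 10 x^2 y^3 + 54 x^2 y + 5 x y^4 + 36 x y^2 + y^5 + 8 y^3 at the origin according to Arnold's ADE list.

The Hessian of f at 0 is [[0, 0], [0, 0]] with rank 0, so corank 2. A Groebner basis of the Jacobian ideal J(f) in C{x,y} is {729*x^2/32 + x*y^3 + 243*x*y/8 + 81*y^2/8, -243*x^2/8 - 81*x*y/2 + y^4 - 27*y^2/2, x^3 - 4*x*y^2/3 - 16*y^3/27, x^2*y + 4*x*y^2/3 + 4*y^3/9}; counting standard monomials gives mu = 8. Corank 2; j^3 = (3*x + 2*y)^3 is a perfect cube, so E-series; the 5-jet and mu = 8 give E_8.

E8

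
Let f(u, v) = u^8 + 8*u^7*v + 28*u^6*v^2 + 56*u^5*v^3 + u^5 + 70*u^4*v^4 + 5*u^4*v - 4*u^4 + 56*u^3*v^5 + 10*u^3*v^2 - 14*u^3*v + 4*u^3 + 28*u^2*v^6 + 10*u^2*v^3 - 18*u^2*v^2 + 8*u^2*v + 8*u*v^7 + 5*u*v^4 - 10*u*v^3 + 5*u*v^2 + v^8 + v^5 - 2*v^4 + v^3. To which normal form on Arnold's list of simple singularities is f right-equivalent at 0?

D_9

The Hessian of f at 0 is [[0, 0], [0, 0]] with rank 0, so corank 2. A Groebner basis of the Jacobian ideal J(f) in C{u,v} is {u^2*v^2 + 445*u^2*v/4 - 128*u^2 + 313*u*v^2/2 - 381*u*v/2 + 233*v^3/4 - 253*v^2/4, -1145*u^2*v/8 + 160*u^2 + u*v^3 - 793*u*v^2/4 + 953*u*v/4 - 585*v^3/8 + 633*v^2/8, 175*u^2*v - 192*u^2 + 238*u*v^2 - 286*u*v + v^4 + 87*v^3 - 95*v^2, u^3 + 3*u^2*v - 2*u^2 + 3*u*v^2 - 3*u*v + v^3 - v^2}; counting standard monomials gives mu = 9. Corank 2; j^3 = (u + v)*(2*u + v)^2 has shape L^2 M (L != M), so D-series; mu = 9 gives D_9.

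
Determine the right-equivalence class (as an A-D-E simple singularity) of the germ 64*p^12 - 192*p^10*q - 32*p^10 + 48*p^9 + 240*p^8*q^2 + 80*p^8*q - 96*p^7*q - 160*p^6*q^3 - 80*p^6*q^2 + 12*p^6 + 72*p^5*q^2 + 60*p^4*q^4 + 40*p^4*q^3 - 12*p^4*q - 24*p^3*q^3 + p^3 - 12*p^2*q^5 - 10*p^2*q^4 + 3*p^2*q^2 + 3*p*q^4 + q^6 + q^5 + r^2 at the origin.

The Hessian of f at 0 has rank 1. Corank 2; j^3 = p^3 is a perfect cube, so E-series; the 5-jet and mu = 8 give E_8.

E_8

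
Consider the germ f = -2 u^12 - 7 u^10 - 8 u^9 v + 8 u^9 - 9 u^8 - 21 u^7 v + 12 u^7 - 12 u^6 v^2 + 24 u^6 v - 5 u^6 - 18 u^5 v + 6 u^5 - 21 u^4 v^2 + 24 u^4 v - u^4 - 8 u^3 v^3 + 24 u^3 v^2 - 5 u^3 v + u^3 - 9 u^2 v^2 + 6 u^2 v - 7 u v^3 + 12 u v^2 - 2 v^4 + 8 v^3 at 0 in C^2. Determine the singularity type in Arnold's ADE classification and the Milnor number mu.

Type E_{7}, Milnor number mu = 7.

The Hessian of f at 0 has rank 0. Corank 2; j^3 = (u + 2*v)^3 is a perfect cube, so E-series; the 4-jet and mu = 7 give E_7.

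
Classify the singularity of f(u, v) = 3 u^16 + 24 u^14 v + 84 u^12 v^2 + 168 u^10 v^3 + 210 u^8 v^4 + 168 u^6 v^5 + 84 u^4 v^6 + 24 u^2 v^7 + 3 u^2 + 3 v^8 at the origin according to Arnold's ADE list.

The Hessian of f at 0 is [[6, 0], [0, 0]] with rank 1, so corank 1. A Groebner basis of the Jacobian ideal J(f) in C{u,v} is {v^7, u}; counting standard monomials gives mu = 7. Corank 1: A-series; mu = 7 gives A_7.

A7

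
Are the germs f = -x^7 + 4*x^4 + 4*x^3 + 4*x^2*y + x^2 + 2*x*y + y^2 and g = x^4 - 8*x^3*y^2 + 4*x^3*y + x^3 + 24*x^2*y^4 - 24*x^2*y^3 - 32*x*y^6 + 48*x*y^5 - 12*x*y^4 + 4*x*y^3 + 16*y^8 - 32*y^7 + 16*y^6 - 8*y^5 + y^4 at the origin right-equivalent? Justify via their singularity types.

The Hessian of f at 0 is [[2, 2], [2, 2]] with rank 1, so corank 1. A Groebner basis of the Jacobian ideal J(f) in C{x,y} is {7*x*y/6 - 5*x/24 + y^4 + 2*y^3/3 + 3*y^2/4 - 5*y/24, x*y^2 - 2*x*y/3 + x/12 + y^3/3 - y^2/2 + y/12, x^2 + x/2 + y/2}; counting standard monomials gives mu = 6. Corank 1: A-series; mu = 6 gives A_6. The Hessian of g at 0 is [[0, 0], [0, 0]] with rank 0, so corank 2. A Groebner basis of the Jacobian ideal J(g) in C{x,y} is {x^3, x^2*y, -x^2/4 + x*y^2, 3*x^2/4 + y^3}; counting standard monomials gives mu = 6. Corank 2; j^3 = x^3 is a perfect cube, so E-series; the 4-jet and mu = 6 give E_6. f is A_6 but g is E_6, hence not right-equivalent.

No.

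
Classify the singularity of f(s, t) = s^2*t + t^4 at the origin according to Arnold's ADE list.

D_5

The Hessian of f at 0 has rank 0. Corank 2; j^3 = s^2*t has shape L^2 M (L != M), so D-series; mu = 5 gives D_5.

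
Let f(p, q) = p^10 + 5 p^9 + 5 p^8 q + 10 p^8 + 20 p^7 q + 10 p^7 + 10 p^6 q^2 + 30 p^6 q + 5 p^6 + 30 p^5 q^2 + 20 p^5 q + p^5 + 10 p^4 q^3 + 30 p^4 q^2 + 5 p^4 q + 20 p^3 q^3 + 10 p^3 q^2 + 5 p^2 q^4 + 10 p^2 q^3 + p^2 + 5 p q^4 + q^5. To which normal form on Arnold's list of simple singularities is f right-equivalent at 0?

A_4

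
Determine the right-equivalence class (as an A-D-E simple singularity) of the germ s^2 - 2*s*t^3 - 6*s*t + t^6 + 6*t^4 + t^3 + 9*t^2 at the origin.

A2

The Hessian of f at 0 has rank 1. Corank 1: A-series; mu = 2 gives A_2.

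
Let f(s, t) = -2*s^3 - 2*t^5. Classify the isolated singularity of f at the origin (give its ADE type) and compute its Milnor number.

Type E8, Milnor number mu = 8.

The Hessian of f at 0 is [[0, 0], [0, 0]] with rank 0, so corank 2. A Groebner basis of the Jacobian ideal J(f) in C{s,t} is {t^4, s^2}; counting standard monomials gives mu = 8. Corank 2; j^3 = -2*s^3 is a perfect cube, so E-series; the 5-jet and mu = 8 give E_8.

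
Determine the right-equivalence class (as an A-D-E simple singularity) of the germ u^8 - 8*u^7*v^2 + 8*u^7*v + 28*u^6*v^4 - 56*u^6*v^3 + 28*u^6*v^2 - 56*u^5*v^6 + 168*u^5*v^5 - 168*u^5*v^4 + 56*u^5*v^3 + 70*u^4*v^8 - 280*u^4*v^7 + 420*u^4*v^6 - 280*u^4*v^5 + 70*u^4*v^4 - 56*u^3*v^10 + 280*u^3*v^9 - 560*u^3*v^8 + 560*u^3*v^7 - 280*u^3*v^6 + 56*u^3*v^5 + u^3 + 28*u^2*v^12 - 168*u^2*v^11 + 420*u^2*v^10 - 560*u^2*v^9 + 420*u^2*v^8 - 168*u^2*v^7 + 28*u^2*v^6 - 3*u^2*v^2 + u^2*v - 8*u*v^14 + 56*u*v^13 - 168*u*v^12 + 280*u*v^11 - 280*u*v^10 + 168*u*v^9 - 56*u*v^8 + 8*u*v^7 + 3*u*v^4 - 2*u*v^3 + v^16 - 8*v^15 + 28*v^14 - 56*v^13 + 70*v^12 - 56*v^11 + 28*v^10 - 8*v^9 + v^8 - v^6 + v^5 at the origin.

The Hessian of f at 0 has rank 0. Corank 2; j^3 = u^2*(u + v) has shape L^2 M (L != M), so D-series; mu = 9 gives D_9.

D_9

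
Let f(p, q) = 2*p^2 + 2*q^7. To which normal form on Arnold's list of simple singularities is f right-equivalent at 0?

A6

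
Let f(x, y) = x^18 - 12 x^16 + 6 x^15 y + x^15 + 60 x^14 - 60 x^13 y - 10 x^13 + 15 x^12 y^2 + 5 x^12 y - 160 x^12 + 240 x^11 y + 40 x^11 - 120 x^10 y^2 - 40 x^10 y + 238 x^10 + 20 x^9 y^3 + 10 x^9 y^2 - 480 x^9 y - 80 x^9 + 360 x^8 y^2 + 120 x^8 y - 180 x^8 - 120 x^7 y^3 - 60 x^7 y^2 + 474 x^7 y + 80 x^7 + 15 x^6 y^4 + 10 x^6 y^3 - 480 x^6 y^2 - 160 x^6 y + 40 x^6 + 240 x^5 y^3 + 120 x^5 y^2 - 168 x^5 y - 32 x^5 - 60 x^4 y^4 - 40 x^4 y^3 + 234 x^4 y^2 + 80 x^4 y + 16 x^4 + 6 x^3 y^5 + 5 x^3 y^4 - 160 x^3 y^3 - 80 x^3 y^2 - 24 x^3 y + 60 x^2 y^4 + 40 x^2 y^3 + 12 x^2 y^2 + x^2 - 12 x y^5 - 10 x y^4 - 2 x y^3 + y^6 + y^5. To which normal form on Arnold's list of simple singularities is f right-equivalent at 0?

A4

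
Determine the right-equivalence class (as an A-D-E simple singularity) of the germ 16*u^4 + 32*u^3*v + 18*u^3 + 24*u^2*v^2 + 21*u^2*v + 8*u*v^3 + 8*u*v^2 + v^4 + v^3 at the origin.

D_5

The Hessian of f at 0 has rank 0. Corank 2; j^3 = (2*u + v)*(3*u + v)^2 has shape L^2 M (L != M), so D-series; mu = 5 gives D_5.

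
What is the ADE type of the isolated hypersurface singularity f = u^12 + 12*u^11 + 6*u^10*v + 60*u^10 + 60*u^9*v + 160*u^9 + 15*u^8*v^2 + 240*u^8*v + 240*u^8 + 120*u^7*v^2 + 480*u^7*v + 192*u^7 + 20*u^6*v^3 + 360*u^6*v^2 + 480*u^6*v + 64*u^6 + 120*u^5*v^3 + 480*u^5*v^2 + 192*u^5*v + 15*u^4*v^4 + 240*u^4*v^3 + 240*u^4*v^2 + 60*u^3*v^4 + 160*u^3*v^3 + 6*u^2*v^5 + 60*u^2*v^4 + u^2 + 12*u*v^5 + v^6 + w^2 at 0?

A5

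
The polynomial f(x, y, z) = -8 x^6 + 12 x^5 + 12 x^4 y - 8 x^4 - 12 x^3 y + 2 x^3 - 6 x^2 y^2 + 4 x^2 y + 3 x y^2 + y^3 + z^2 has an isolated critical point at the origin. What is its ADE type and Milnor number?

The Hessian of f at 0 has rank 1. Corank 2; j^3 = (x + y)*(2*x^2 + 2*x*y + y^2) splits into three distinct lines over C (the quadratic factor has nonzero discriminant), so D_4.

Type D_{4}, Milnor number mu = 4.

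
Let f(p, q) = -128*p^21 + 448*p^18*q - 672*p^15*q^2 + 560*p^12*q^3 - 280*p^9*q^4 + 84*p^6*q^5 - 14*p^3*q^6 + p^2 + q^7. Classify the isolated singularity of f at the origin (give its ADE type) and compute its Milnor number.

The Hessian of f at 0 has rank 1. Corank 1: A-series; mu = 6 gives A_6.

Type A_{6}, Milnor number mu = 6.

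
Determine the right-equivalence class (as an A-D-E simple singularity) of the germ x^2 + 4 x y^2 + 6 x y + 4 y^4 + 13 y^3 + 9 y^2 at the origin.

A_{2}

The Hessian of f at 0 is [[2, 6], [6, 18]] with rank 1, so corank 1. A Groebner basis of the Jacobian ideal J(f) in C{x,y} is {y^2, x + 3*y}; counting standard monomials gives mu = 2. Corank 1: A-series; mu = 2 gives A_2.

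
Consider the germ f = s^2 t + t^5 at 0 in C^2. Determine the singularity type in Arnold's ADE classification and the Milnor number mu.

The Hessian of f at 0 is [[0, 0], [0, 0]] with rank 0, so corank 2. A Groebner basis of the Jacobian ideal J(f) in C{s,t} is {s^2/5 + t^4, s^3, s*t}; counting standard monomials gives mu = 6. Corank 2; j^3 = s^2*t has shape L^2 M (L != M), so D-series; mu = 6 gives D_6.

Type D_{6}, Milnor number mu = 6.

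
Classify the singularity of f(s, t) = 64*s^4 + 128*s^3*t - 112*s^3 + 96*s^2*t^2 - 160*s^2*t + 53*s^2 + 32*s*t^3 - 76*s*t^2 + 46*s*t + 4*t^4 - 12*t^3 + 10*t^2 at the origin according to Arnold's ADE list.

A_{1}

The Hessian of f at 0 has rank 2. Corank 0: nondegenerate Morse point, so A_1.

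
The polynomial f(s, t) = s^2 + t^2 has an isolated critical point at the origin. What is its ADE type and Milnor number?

The Hessian of f at 0 has rank 2. Corank 0: nondegenerate Morse point, so A_1.

Type A_{1}, Milnor number mu = 1.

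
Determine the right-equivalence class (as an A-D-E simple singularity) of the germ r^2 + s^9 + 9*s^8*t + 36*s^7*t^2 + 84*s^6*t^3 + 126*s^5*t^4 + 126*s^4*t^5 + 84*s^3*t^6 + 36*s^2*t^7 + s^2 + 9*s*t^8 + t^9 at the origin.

A_{8}

The Hessian of f at 0 has rank 2. Corank 1: A-series; mu = 8 gives A_8.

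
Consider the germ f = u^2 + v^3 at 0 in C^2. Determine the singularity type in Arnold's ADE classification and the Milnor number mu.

Type A_2, Milnor number mu = 2.

The Hessian of f at 0 has rank 1. Corank 1: A-series; mu = 2 gives A_2.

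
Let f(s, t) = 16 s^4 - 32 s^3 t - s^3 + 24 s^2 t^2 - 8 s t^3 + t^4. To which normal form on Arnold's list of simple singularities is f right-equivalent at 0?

E_{6}

The Hessian of f at 0 has rank 0. Corank 2; j^3 = -s^3 is a perfect cube, so E-series; the 4-jet and mu = 6 give E_6.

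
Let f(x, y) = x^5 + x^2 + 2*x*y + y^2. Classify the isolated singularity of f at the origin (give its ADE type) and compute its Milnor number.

Type A_4, Milnor number mu = 4.

The Hessian of f at 0 has rank 1. Corank 1: A-series; mu = 4 gives A_4.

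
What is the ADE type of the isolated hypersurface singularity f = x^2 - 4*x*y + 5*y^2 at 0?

The Hessian of f at 0 has rank 2. Corank 0: nondegenerate Morse point, so A_1.

A_{1}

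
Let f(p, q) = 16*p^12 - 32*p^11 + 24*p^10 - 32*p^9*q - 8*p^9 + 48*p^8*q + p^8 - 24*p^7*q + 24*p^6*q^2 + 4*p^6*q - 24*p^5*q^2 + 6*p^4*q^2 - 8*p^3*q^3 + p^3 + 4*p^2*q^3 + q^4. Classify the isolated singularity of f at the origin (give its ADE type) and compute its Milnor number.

Type E_{6}, Milnor number mu = 6.

The Hessian of f at 0 has rank 0. Corank 2; j^3 = p^3 is a perfect cube, so E-series; the 4-jet and mu = 6 give E_6.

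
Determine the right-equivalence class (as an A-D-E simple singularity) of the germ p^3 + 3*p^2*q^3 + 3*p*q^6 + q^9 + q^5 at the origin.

The Hessian of f at 0 is [[0, 0], [0, 0]] with rank 0, so corank 2. A Groebner basis of the Jacobian ideal J(f) in C{p,q} is {p^2/2 + p*q^3, q^4, p^3, p^2*q}; counting standard monomials gives mu = 8. Corank 2; j^3 = p^3 is a perfect cube, so E-series; the 5-jet and mu = 8 give E_8.

E8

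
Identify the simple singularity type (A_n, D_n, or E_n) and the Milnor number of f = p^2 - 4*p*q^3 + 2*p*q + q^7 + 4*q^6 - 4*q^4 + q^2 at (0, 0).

The Hessian of f at 0 has rank 1. Corank 1: A-series; mu = 6 gives A_6.

Type A_6, Milnor number mu = 6.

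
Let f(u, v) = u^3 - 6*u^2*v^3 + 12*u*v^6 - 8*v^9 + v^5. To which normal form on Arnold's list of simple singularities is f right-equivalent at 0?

E_{8}

The Hessian of f at 0 has rank 0. Corank 2; j^3 = u^3 is a perfect cube, so E-series; the 5-jet and mu = 8 give E_8.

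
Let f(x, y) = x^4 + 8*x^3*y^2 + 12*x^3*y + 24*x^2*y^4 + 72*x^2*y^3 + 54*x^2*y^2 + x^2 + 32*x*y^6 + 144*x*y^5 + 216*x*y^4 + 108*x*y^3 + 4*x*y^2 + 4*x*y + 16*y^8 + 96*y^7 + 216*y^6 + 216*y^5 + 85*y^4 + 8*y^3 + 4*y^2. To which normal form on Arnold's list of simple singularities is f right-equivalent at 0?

A3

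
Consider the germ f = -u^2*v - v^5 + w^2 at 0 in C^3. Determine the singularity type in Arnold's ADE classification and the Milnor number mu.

Type D6, Milnor number mu = 6.

The Hessian of f at 0 is [[0, 0, 0], [0, 0, 0], [0, 0, 2]] with rank 1, so corank 2. A Groebner basis of the Jacobian ideal J(f) in C{u,v,w} is {u^2/5 + v^4, u^3, u*v, w}; counting standard monomials gives mu = 6. Corank 2; j^3 = -u^2*v has shape L^2 M (L != M), so D-series; mu = 6 gives D_6.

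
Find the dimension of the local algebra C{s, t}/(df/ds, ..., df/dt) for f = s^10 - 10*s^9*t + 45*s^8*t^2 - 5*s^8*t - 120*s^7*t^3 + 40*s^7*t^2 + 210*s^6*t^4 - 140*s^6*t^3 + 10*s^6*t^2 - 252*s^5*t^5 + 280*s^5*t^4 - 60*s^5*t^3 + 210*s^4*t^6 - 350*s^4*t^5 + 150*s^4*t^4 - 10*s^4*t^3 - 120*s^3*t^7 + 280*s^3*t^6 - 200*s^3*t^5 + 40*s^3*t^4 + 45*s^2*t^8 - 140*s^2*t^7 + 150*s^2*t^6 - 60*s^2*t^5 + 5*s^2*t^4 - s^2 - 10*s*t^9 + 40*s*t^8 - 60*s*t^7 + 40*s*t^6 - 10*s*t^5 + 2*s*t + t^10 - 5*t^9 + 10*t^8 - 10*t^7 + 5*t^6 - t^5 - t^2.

4

The Hessian of f at 0 has rank 1. Corank 1: A-series; mu = 4 gives A_4.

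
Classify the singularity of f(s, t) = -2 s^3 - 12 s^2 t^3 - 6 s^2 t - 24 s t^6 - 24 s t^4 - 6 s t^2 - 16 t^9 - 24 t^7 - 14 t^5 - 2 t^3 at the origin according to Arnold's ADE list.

E_8

The Hessian of f at 0 is [[0, 0], [0, 0]] with rank 0, so corank 2. A Groebner basis of the Jacobian ideal J(f) in C{s,t} is {s^2/4 + s*t^3 + s*t/2 + t^2/4, t^4, s^3 - 3*s*t^2 - 2*t^3, s^2*t + 2*s*t^2 + t^3}; counting standard monomials gives mu = 8. Corank 2; j^3 = -2*(s + t)^3 is a perfect cube, so E-series; the 5-jet and mu = 8 give E_8.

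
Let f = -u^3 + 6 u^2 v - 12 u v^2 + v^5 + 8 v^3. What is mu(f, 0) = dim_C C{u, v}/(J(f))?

8

The Hessian of f at 0 has rank 0. Corank 2; j^3 = -(u - 2*v)^3 is a perfect cube, so E-series; the 5-jet and mu = 8 give E_8.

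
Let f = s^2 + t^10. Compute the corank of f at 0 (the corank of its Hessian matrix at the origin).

1

Hessian at 0 has rank 1.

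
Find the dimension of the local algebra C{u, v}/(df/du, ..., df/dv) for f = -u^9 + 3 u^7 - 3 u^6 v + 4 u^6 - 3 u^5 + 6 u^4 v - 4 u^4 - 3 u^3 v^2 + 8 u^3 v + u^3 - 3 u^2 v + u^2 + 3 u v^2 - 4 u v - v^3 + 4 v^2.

2

The Hessian of f at 0 has rank 1. Corank 1: A-series; mu = 2 gives A_2.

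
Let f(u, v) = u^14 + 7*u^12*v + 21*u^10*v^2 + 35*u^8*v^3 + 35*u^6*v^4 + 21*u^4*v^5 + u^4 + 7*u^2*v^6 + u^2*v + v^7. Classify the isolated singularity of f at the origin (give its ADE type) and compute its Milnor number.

The Hessian of f at 0 has rank 0. Corank 2; j^3 = u^2*v has shape L^2 M (L != M), so D-series; mu = 8 gives D_8.

Type D8, Milnor number mu = 8.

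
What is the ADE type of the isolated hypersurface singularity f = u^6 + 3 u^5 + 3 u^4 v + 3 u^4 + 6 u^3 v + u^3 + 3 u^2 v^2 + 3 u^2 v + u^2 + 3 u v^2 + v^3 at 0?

A_{2}

The Hessian of f at 0 is [[2, 0], [0, 0]] with rank 1, so corank 1. A Groebner basis of the Jacobian ideal J(f) in C{u,v} is {v^2, u}; counting standard monomials gives mu = 2. Corank 1: A-series; mu = 2 gives A_2.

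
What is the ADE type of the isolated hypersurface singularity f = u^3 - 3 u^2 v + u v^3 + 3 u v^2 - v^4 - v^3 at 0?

E_{7}

The Hessian of f at 0 has rank 0. Corank 2; j^3 = (u - v)^3 is a perfect cube, so E-series; the 4-jet and mu = 7 give E_7.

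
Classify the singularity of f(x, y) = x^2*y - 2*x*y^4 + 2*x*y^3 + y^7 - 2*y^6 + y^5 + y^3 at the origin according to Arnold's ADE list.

The Hessian of f at 0 has rank 0. Corank 2; j^3 = y*(x^2 + y^2) splits into three distinct lines over C (the quadratic factor has nonzero discriminant), so D_4.

D4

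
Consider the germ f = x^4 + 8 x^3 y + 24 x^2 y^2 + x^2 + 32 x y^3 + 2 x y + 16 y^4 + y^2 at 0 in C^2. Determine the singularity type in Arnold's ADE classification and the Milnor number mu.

Type A3, Milnor number mu = 3.

The Hessian of f at 0 has rank 1. Corank 1: A-series; mu = 3 gives A_3.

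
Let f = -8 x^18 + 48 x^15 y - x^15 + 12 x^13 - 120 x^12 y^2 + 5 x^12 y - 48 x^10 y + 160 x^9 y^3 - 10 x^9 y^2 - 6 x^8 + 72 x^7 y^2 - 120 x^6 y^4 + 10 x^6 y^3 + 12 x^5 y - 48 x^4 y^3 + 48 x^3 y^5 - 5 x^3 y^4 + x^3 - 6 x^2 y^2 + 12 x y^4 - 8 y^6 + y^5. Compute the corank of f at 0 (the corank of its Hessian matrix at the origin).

2

The Hessian at 0 is [[0, 0], [0, 0]] of rank 0; hence corank 2.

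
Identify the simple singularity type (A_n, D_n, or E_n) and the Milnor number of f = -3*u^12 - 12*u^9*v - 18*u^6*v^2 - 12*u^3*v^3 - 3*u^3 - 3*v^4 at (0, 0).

Type E6, Milnor number mu = 6.

The Hessian of f at 0 has rank 0. Corank 2; j^3 = -3*u^3 is a perfect cube, so E-series; the 4-jet and mu = 6 give E_6.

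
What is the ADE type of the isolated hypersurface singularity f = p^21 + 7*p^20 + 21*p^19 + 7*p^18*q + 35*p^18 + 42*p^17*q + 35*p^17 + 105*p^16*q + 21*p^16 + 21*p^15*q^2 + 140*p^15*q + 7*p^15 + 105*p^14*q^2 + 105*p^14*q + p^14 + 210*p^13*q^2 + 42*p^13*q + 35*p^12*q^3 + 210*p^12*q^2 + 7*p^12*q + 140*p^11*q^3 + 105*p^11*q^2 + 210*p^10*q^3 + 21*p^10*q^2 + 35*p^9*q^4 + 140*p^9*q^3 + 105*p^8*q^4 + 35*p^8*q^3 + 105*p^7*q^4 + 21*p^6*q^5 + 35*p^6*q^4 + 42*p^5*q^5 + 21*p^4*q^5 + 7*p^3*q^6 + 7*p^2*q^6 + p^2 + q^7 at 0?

The Hessian of f at 0 is [[2, 0], [0, 0]] with rank 1, so corank 1. A Groebner basis of the Jacobian ideal J(f) in C{p,q} is {q^6, p}; counting standard monomials gives mu = 6. Corank 1: A-series; mu = 6 gives A_6.

A6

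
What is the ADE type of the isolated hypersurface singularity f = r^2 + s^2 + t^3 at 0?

The Hessian of f at 0 has rank 2. Corank 1: A-series; mu = 2 gives A_2.

A_2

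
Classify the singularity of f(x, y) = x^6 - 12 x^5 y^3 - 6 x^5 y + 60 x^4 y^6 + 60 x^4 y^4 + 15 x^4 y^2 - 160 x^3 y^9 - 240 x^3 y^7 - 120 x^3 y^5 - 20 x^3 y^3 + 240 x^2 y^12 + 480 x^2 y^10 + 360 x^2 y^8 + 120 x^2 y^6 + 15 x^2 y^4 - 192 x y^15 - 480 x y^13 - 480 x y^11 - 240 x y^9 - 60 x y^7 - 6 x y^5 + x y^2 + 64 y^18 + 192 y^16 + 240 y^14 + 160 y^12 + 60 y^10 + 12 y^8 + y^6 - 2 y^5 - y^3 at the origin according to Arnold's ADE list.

The Hessian of f at 0 is [[0, 0], [0, 0]] with rank 0, so corank 2. A Groebner basis of the Jacobian ideal J(f) in C{x,y} is {x^5 + y^2/6, y^3, x*y - y^2}; counting standard monomials gives mu = 7. Corank 2; j^3 = y^2*(x - y) has shape L^2 M (L != M), so D-series; mu = 7 gives D_7.

D7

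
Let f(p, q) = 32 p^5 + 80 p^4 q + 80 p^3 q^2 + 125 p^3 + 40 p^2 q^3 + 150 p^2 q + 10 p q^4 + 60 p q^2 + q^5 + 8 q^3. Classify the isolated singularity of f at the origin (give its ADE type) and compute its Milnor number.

Type E_{8}, Milnor number mu = 8.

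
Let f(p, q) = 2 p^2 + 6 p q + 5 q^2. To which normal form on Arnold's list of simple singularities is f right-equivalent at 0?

The Hessian of f at 0 is [[4, 6], [6, 10]] with rank 2, so corank 0. A Groebner basis of the Jacobian ideal J(f) in C{p,q} is {p, q}; counting standard monomials gives mu = 1. Corank 0: nondegenerate Morse point, so A_1.

A_1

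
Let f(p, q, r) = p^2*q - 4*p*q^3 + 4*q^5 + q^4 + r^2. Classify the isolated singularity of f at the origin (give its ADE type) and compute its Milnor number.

The Hessian of f at 0 has rank 1. Corank 2; j^3 = p^2*q has shape L^2 M (L != M), so D-series; mu = 5 gives D_5.

Type D_5, Milnor number mu = 5.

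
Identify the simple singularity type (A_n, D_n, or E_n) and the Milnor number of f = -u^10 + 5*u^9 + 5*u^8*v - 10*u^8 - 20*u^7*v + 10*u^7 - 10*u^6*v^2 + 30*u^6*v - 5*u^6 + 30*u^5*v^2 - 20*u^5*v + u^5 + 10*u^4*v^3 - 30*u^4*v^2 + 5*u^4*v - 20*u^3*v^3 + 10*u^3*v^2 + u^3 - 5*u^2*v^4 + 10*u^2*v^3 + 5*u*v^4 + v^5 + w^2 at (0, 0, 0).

The Hessian of f at 0 is [[0, 0, 0], [0, 0, 0], [0, 0, 2]] with rank 1, so corank 2. A Groebner basis of the Jacobian ideal J(f) in C{u,v,w} is {v^5, u*v^3 + v^4/4, u^2, w}; counting standard monomials gives mu = 8. Corank 2; j^3 = u^3 is a perfect cube, so E-series; the 5-jet and mu = 8 give E_8.

Type E_8, Milnor number mu = 8.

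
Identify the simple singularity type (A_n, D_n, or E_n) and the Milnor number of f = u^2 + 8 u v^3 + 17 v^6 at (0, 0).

The Hessian of f at 0 has rank 1. Corank 1: A-series; mu = 5 gives A_5.

Type A_{5}, Milnor number mu = 5.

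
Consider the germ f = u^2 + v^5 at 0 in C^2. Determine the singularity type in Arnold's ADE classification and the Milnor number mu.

The Hessian of f at 0 is [[2, 0], [0, 0]] with rank 1, so corank 1. A Groebner basis of the Jacobian ideal J(f) in C{u,v} is {v^4, u}; counting standard monomials gives mu = 4. Corank 1: A-series; mu = 4 gives A_4.

Type A_4, Milnor number mu = 4.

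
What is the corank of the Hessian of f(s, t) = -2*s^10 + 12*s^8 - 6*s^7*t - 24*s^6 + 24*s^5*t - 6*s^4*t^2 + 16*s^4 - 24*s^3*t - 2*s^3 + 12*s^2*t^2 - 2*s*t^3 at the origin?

The Hessian at 0 is [[0, 0], [0, 0]] of rank 0; hence corank 2.

2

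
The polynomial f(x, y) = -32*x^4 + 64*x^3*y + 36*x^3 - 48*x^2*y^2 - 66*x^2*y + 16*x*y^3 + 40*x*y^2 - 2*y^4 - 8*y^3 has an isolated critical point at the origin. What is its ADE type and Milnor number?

Type D5, Milnor number mu = 5.

The Hessian of f at 0 is [[0, 0], [0, 0]] with rank 0, so corank 2. A Groebner basis of the Jacobian ideal J(f) in C{x,y} is {x*y^2 + 27*x*y/4 - 9*y^2/2, 81*x*y/8 + y^3 - 27*y^2/4, x^2 - 7*x*y/6 + y^2/3}; counting standard monomials gives mu = 5. Corank 2; j^3 = 2*(2*x - y)*(3*x - 2*y)^2 has shape L^2 M (L != M), so D-series; mu = 5 gives D_5.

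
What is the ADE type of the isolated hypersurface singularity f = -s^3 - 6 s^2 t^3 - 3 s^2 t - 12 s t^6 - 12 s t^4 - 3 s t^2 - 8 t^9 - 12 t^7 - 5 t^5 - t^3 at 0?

E8

The Hessian of f at 0 is [[0, 0], [0, 0]] with rank 0, so corank 2. A Groebner basis of the Jacobian ideal J(f) in C{s,t} is {s^2/4 + s*t^3 + s*t/2 + t^2/4, t^4, s^3 - 3*s*t^2 - 2*t^3, s^2*t + 2*s*t^2 + t^3}; counting standard monomials gives mu = 8. Corank 2; j^3 = -(s + t)^3 is a perfect cube, so E-series; the 5-jet and mu = 8 give E_8.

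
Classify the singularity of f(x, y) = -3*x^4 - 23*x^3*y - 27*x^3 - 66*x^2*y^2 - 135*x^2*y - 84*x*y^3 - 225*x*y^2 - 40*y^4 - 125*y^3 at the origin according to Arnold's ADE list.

The Hessian of f at 0 is [[0, 0], [0, 0]] with rank 0, so corank 2. A Groebner basis of the Jacobian ideal J(f) in C{x,y} is {19683*x^2 + 65610*x*y + y^4 + 27*y^3 + 54675*y^2, x^3 + 1485*x^2 + 4950*x*y + 20*y^3/3 + 4125*y^2, x^2*y - 567*x^2 - 1890*x*y - 32*y^3/9 - 1575*y^2, 162*x^2 + x*y^2 + 540*x*y + 17*y^3/9 + 450*y^2}; counting standard monomials gives mu = 7. Corank 2; j^3 = -(3*x + 5*y)^3 is a perfect cube, so E-series; the 4-jet and mu = 7 give E_7.

E_7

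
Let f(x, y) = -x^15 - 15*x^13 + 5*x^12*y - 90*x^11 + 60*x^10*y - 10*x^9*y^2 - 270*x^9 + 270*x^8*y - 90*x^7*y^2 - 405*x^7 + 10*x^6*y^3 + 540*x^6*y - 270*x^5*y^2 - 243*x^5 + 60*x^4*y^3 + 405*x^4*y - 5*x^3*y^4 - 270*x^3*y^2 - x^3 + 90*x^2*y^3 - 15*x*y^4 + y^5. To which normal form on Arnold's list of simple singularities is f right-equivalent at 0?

The Hessian of f at 0 has rank 0. Corank 2; j^3 = -x^3 is a perfect cube, so E-series; the 5-jet and mu = 8 give E_8.

E_8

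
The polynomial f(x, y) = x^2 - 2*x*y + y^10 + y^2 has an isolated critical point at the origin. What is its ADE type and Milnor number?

Type A9, Milnor number mu = 9.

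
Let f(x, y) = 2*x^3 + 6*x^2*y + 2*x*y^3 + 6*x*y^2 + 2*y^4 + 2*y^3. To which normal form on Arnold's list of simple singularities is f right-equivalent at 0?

E_{7}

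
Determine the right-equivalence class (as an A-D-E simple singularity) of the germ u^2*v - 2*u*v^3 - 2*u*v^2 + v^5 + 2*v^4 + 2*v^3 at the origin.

The Hessian of f at 0 is [[0, 0], [0, 0]] with rank 0, so corank 2. A Groebner basis of the Jacobian ideal J(f) in C{u,v} is {v^3, u^2 + 2*v^2, u*v - v^2}; counting standard monomials gives mu = 4. Corank 2; j^3 = v*(u^2 - 2*u*v + 2*v^2) splits into three distinct lines over C (the quadratic factor has nonzero discriminant), so D_4.

D_{4}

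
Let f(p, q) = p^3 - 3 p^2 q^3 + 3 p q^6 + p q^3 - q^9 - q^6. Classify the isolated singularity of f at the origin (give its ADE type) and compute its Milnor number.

The Hessian of f at 0 has rank 0. Corank 2; j^3 = p^3 is a perfect cube, so E-series; the 4-jet and mu = 7 give E_7.

Type E_7, Milnor number mu = 7.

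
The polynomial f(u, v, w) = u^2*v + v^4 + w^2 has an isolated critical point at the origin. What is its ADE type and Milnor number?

Type D_5, Milnor number mu = 5.

The Hessian of f at 0 is [[0, 0, 0], [0, 0, 0], [0, 0, 2]] with rank 1, so corank 2. A Groebner basis of the Jacobian ideal J(f) in C{u,v,w} is {u^3, u^2/4 + v^3, u*v, w}; counting standard monomials gives mu = 5. Corank 2; j^3 = u^2*v has shape L^2 M (L != M), so D-series; mu = 5 gives D_5.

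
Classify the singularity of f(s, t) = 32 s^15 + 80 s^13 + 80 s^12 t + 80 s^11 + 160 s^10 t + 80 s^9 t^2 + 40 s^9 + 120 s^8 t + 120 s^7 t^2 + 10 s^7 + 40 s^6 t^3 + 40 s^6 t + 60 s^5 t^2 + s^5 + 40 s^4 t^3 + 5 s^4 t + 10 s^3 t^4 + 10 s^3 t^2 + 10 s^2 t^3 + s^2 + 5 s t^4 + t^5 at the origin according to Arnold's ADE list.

A_{4}

The Hessian of f at 0 has rank 1. Corank 1: A-series; mu = 4 gives A_4.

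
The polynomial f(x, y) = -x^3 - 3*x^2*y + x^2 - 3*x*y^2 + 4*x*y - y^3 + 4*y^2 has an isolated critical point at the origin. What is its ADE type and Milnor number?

Type A_2, Milnor number mu = 2.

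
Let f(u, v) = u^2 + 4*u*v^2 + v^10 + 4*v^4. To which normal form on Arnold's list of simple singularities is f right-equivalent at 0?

The Hessian of f at 0 is [[2, 0], [0, 0]] with rank 1, so corank 1. A Groebner basis of the Jacobian ideal J(f) in C{u,v} is {u^5, u^4*v, u/2 + v^2}; counting standard monomials gives mu = 9. Corank 1: A-series; mu = 9 gives A_9.

A_9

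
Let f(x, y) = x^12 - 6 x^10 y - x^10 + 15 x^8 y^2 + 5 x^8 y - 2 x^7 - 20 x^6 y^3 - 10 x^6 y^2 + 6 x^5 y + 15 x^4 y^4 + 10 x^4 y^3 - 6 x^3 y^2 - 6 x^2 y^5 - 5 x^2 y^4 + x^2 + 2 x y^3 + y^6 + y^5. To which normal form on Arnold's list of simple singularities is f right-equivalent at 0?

The Hessian of f at 0 has rank 1. Corank 1: A-series; mu = 4 gives A_4.

A4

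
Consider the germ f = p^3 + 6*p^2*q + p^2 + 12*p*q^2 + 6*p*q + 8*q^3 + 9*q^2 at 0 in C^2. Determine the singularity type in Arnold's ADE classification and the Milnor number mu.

Type A_{2}, Milnor number mu = 2.

The Hessian of f at 0 has rank 1. Corank 1: A-series; mu = 2 gives A_2.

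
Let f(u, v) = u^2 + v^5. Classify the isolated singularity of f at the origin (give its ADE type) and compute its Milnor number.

Type A_{4}, Milnor number mu = 4.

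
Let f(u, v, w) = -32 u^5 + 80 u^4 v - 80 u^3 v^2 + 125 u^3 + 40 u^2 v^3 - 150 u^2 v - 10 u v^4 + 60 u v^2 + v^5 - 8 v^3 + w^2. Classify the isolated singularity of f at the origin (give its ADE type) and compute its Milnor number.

The Hessian of f at 0 is [[0, 0, 0], [0, 0, 0], [0, 0, 2]] with rank 1, so corank 2. A Groebner basis of the Jacobian ideal J(f) in C{u,v,w} is {v^5, u*v^3 - 17*v^4/40, u^2 - 4*u*v/5 + 4*v^2/25, w}; counting standard monomials gives mu = 8. Corank 2; j^3 = (5*u - 2*v)^3 is a perfect cube, so E-series; the 5-jet and mu = 8 give E_8.

Type E8, Milnor number mu = 8.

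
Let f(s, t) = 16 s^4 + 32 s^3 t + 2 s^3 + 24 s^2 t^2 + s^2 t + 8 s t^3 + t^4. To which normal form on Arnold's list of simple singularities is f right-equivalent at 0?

D_{5}

The Hessian of f at 0 has rank 0. Corank 2; j^3 = s^2*(2*s + t) has shape L^2 M (L != M), so D-series; mu = 5 gives D_5.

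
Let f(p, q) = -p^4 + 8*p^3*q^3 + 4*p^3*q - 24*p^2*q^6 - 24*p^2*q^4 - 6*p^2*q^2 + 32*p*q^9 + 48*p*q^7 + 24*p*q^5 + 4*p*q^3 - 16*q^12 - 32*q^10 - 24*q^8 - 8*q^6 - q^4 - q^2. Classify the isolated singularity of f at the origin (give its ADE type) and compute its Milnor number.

Type A_{3}, Milnor number mu = 3.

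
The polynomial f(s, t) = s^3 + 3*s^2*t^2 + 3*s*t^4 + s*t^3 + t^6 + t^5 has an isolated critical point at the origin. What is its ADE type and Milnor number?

The Hessian of f at 0 is [[0, 0], [0, 0]] with rank 0, so corank 2. A Groebner basis of the Jacobian ideal J(f) in C{s,t} is {-s^2 + t^4 - t^3/3, s^3, s^2*t + s^2/3 + t^3/9, s^2 + s*t^2 + t^3/3}; counting standard monomials gives mu = 7. Corank 2; j^3 = s^3 is a perfect cube, so E-series; the 4-jet and mu = 7 give E_7.

Type E_7, Milnor number mu = 7.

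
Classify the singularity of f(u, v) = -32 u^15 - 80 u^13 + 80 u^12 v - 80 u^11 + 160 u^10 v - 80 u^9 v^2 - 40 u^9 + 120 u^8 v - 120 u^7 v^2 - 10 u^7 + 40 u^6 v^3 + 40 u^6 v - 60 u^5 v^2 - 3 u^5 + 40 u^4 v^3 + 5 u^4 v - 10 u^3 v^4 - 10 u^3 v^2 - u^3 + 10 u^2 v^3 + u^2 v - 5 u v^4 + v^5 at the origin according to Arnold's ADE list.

D_{6}

The Hessian of f at 0 is [[0, 0], [0, 0]] with rank 0, so corank 2. A Groebner basis of the Jacobian ideal J(f) in C{u,v} is {u*v/5 + v^4, u*v^2, u^2 - u*v}; counting standard monomials gives mu = 6. Corank 2; j^3 = -u^2*(u - v) has shape L^2 M (L != M), so D-series; mu = 6 gives D_6.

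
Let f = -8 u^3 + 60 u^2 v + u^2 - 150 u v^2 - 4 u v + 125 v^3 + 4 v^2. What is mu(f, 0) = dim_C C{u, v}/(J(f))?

The Hessian of f at 0 is [[2, -4], [-4, 8]] with rank 1, so corank 1. A Groebner basis of the Jacobian ideal J(f) in C{u,v} is {v^2, u - 2*v}; counting standard monomials gives mu = 2. Corank 1: A-series; mu = 2 gives A_2.

2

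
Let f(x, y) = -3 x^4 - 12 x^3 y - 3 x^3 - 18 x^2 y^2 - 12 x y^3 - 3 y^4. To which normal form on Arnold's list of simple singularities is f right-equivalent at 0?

E_{6}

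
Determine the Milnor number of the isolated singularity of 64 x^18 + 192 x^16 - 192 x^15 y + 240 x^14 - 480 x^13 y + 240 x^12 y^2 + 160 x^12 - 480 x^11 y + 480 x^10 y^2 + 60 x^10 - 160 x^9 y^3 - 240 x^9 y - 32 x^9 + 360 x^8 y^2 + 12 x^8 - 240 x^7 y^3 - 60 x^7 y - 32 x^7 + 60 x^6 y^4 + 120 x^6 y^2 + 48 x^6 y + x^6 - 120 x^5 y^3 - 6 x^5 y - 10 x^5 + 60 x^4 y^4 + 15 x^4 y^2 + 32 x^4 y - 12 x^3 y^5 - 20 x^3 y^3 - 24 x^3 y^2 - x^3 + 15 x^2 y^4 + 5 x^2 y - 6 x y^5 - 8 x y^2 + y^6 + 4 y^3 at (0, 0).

The Hessian of f at 0 has rank 0. Corank 2; j^3 = -(x - 2*y)^2*(x - y) has shape L^2 M (L != M), so D-series; mu = 7 gives D_7.

7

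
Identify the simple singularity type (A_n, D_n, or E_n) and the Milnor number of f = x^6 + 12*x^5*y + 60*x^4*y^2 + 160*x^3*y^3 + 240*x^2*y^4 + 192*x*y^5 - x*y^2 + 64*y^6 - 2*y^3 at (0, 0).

The Hessian of f at 0 is [[0, 0], [0, 0]] with rank 0, so corank 2. A Groebner basis of the Jacobian ideal J(f) in C{x,y} is {x^5 - y^2/6, y^3, x*y + 2*y^2}; counting standard monomials gives mu = 7. Corank 2; j^3 = -y^2*(x + 2*y) has shape L^2 M (L != M), so D-series; mu = 7 gives D_7.

Type D7, Milnor number mu = 7.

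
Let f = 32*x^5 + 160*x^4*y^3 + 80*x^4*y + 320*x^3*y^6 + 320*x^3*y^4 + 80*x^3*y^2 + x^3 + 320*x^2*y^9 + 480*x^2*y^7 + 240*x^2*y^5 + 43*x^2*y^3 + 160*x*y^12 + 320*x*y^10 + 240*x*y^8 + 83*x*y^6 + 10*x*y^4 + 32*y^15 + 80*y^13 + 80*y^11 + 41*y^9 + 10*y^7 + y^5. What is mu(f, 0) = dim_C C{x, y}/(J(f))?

8

The Hessian of f at 0 has rank 0. Corank 2; j^3 = x^3 is a perfect cube, so E-series; the 5-jet and mu = 8 give E_8.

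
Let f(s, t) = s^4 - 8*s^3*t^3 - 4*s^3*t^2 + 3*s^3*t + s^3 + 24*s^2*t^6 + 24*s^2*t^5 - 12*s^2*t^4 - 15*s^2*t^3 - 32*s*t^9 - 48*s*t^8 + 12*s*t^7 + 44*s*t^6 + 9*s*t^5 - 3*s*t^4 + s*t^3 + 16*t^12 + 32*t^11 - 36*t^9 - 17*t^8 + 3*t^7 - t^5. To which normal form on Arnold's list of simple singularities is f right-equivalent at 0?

E_7

The Hessian of f at 0 has rank 0. Corank 2; j^3 = s^3 is a perfect cube, so E-series; the 4-jet and mu = 7 give E_7.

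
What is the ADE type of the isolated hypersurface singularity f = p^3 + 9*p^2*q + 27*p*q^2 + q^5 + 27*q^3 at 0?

The Hessian of f at 0 has rank 0. Corank 2; j^3 = (p + 3*q)^3 is a perfect cube, so E-series; the 5-jet and mu = 8 give E_8.

E_8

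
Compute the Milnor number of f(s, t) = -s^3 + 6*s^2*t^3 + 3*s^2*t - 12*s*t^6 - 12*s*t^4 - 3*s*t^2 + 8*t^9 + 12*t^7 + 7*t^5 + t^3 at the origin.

8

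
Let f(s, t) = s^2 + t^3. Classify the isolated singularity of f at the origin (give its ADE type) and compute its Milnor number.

Type A_{2}, Milnor number mu = 2.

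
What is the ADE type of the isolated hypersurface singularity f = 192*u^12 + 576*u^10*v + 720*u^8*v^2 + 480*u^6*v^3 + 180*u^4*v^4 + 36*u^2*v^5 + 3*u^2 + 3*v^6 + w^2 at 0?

A_5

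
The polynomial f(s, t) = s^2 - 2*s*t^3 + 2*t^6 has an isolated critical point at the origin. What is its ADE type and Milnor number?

Type A_{5}, Milnor number mu = 5.

The Hessian of f at 0 is [[2, 0], [0, 0]] with rank 1, so corank 1. A Groebner basis of the Jacobian ideal J(f) in C{s,t} is {s*t^2, -s + t^3, s^2}; counting standard monomials gives mu = 5. Corank 1: A-series; mu = 5 gives A_5.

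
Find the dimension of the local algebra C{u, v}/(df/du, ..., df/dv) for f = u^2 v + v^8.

The Hessian of f at 0 is [[0, 0], [0, 0]] with rank 0, so corank 2. A Groebner basis of the Jacobian ideal J(f) in C{u,v} is {u^2/8 + v^7, u^3, u*v}; counting standard monomials gives mu = 9. Corank 2; j^3 = u^2*v has shape L^2 M (L != M), so D-series; mu = 9 gives D_9.

9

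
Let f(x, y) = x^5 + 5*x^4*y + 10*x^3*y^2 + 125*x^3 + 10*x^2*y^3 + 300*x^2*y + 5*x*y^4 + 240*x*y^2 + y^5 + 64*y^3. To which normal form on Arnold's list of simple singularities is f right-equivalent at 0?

E_8

The Hessian of f at 0 is [[0, 0], [0, 0]] with rank 0, so corank 2. A Groebner basis of the Jacobian ideal J(f) in C{x,y} is {y^5, x*y^3 + 17*y^4/20, x^2 + 8*x*y/5 + 16*y^2/25}; counting standard monomials gives mu = 8. Corank 2; j^3 = (5*x + 4*y)^3 is a perfect cube, so E-series; the 5-jet and mu = 8 give E_8.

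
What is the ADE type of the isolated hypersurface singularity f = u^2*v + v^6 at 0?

D_{7}

The Hessian of f at 0 has rank 0. Corank 2; j^3 = u^2*v has shape L^2 M (L != M), so D-series; mu = 7 gives D_7.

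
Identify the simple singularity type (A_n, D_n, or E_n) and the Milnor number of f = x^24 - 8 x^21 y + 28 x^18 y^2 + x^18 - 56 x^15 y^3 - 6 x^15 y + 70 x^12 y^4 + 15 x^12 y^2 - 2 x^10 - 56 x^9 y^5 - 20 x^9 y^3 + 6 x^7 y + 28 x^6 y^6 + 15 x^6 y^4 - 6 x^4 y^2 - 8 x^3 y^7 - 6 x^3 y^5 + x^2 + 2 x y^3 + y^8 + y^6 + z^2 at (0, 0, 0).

Type A_{7}, Milnor number mu = 7.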